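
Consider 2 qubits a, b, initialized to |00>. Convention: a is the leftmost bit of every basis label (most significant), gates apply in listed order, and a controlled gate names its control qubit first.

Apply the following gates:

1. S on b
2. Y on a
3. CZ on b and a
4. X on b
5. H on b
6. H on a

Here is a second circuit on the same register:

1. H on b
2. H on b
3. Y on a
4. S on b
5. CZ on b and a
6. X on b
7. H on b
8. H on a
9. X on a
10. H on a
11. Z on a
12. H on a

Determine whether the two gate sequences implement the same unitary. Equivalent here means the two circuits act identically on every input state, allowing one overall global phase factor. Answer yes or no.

Yes, they are equivalent — the unitaries differ by at most a global phase.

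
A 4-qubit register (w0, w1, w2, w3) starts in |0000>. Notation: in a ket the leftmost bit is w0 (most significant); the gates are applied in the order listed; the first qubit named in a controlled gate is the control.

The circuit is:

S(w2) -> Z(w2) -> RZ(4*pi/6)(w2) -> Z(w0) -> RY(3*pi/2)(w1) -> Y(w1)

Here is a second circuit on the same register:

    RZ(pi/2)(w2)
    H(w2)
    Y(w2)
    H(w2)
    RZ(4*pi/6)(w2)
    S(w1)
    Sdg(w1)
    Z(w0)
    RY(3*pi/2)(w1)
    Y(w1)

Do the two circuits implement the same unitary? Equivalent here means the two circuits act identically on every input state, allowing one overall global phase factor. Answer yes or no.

No — the two circuits implement different unitaries, even allowing a global phase.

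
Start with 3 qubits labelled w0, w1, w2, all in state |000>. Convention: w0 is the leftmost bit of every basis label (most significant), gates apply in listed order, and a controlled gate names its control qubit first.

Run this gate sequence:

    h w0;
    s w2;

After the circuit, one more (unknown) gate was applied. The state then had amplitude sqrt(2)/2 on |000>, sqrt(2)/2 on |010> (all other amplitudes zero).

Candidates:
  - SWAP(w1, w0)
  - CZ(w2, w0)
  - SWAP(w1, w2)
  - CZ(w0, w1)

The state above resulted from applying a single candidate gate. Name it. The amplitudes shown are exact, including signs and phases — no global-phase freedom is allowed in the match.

The unique candidate consistent with the amplitudes is SWAP(w1, w0).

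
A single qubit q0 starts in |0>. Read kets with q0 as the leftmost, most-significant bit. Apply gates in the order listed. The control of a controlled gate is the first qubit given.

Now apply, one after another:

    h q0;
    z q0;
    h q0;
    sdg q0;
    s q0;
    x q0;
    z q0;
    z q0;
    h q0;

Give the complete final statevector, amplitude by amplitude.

After the circuit, the state carries amplitude sqrt(2)/2 on |0>, sqrt(2)/2 on |1>.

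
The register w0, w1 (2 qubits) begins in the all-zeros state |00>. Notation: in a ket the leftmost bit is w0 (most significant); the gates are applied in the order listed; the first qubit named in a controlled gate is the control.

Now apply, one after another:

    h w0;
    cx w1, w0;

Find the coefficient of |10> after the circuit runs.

The amplitude on |10> is sqrt(2)/2.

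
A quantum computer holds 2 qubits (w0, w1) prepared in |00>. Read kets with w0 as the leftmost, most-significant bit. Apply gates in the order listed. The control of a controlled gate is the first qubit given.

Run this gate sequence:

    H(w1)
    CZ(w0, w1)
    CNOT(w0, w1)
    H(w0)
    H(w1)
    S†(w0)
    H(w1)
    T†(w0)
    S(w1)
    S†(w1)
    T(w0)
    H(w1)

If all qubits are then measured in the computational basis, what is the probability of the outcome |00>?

The probability of measuring |00> is 1/2. Key observation: steps 7-12 multiply out to the identity, so the circuit reduces to the remaining gates.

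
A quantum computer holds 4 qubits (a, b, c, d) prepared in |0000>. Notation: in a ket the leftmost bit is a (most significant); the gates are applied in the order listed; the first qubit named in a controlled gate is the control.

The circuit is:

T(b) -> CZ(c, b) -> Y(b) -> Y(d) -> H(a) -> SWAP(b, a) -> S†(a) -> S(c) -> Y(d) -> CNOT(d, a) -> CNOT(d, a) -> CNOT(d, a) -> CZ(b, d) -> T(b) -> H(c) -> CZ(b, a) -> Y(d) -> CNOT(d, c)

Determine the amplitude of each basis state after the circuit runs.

After the circuit, the state carries amplitude I/2 on |1001>, I/2 on |1011>, -exp(3*I*pi/4)/2 on |1101>, -exp(3*I*pi/4)/2 on |1111>, and 0 on every other basis state.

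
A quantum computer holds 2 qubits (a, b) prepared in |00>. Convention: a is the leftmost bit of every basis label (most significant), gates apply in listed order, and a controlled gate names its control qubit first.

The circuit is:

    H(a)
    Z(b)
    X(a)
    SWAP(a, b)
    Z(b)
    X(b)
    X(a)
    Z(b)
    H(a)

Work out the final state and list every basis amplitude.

After the circuit, the state carries amplitude -1/2 on |00>, -1/2 on |01>, 1/2 on |10>, 1/2 on |11>.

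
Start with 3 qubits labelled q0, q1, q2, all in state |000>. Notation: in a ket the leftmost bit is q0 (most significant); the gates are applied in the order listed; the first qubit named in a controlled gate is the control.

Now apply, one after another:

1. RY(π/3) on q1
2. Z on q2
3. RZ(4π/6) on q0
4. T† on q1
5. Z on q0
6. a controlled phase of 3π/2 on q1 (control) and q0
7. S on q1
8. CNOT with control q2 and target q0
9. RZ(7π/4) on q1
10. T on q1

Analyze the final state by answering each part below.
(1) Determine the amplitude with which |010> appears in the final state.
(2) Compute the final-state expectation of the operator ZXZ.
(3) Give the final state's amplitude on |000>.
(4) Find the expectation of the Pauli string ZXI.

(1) |010> carries amplitude -exp(I*pi/24)/2 in the final state.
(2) The observable ZXZ averages to sqrt(6)/4.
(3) The amplitude on |000> is sqrt(3)*exp(19*I*pi/24)/2.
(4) The expectation value of ZXI is sqrt(6)/4.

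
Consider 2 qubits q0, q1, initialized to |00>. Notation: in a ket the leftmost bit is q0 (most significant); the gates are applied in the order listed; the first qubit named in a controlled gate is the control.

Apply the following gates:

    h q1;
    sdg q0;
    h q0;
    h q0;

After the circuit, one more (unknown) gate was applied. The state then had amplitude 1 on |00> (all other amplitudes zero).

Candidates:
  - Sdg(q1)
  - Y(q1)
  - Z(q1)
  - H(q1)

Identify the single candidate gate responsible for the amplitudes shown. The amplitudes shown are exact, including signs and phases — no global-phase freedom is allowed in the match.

The applied gate was H(q1).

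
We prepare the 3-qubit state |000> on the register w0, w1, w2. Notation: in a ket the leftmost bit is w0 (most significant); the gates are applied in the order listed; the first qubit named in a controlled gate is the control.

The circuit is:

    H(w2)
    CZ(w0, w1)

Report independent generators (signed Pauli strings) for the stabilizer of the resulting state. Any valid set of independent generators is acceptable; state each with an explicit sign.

The final state is stabilized by the group generated by +IIX, +ZII, +IZI; other independent generating sets are equally valid.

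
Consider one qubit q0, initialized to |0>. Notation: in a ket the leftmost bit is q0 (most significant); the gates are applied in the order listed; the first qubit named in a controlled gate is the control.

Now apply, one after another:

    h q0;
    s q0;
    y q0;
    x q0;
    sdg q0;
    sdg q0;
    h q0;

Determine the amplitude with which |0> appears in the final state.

The final state's coefficient on |0> equals -1/2 + I/2.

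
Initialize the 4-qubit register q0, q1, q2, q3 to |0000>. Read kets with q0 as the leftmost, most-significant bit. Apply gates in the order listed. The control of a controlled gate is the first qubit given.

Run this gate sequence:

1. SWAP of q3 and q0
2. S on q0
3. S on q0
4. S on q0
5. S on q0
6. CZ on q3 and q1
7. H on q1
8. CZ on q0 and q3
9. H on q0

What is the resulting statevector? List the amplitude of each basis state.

After the circuit, the state carries amplitude 1/2 on |0000>, 1/2 on |0100>, 1/2 on |1000>, 1/2 on |1100>, and 0 on every other basis state. Key observation: gates 2-5 undo each other exactly, leaving only the rest of the circuit to track.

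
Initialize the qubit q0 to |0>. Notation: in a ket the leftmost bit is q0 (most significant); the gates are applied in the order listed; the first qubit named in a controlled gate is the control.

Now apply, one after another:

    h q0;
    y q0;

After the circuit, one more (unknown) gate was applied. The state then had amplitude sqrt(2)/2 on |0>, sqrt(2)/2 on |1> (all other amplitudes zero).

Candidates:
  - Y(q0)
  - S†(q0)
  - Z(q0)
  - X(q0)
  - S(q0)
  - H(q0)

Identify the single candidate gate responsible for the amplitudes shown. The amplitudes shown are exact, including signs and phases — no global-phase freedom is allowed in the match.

The applied gate was Y(q0).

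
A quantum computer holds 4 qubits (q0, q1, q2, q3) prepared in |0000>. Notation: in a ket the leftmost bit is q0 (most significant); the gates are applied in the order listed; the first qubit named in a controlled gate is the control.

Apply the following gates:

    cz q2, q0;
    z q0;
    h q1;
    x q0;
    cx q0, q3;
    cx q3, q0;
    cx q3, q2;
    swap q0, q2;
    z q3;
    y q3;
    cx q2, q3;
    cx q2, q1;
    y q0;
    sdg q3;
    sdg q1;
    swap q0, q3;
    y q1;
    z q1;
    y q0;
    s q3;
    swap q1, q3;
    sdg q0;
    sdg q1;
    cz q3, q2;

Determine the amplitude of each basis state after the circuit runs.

The final amplitudes are -sqrt(2)/2 on |1000>, -sqrt(2)*I/2 on |1001>, and 0 on every other basis state.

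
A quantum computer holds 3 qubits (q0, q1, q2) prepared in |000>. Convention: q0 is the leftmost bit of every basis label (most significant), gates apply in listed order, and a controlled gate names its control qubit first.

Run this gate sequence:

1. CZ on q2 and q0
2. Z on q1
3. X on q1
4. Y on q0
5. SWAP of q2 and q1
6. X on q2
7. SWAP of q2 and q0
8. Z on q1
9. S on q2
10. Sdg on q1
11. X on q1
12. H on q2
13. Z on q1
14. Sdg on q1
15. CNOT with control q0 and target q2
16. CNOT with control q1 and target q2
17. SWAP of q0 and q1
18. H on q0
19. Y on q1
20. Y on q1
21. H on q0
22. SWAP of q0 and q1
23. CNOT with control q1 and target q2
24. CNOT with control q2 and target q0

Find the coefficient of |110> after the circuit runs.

The final state's coefficient on |110> equals 0.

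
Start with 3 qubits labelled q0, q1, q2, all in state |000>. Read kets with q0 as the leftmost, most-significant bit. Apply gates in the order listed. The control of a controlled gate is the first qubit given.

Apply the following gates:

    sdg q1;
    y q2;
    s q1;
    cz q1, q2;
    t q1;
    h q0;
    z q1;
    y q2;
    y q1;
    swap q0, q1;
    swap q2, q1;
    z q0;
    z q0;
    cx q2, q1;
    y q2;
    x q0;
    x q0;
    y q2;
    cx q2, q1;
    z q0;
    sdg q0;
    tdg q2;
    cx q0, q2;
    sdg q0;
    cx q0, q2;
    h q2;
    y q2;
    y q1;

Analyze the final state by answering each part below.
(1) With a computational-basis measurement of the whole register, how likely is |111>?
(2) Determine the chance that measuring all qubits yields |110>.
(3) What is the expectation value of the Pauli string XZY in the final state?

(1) A full measurement returns |111> with probability sqrt(2)/4 + 1/2.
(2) The probability of measuring |110> is 1/2 - sqrt(2)/4.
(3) The observable XZY averages to 0.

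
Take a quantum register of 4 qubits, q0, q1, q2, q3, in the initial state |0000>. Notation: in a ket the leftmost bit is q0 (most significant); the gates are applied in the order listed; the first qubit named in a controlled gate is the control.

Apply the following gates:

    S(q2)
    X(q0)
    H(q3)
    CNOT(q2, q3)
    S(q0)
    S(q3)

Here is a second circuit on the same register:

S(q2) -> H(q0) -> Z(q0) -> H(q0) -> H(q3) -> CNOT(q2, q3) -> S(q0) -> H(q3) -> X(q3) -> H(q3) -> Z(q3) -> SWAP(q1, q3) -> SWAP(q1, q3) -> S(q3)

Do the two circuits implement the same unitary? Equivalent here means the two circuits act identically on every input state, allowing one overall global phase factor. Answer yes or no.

Yes, they are equivalent — the unitaries differ by at most a global phase.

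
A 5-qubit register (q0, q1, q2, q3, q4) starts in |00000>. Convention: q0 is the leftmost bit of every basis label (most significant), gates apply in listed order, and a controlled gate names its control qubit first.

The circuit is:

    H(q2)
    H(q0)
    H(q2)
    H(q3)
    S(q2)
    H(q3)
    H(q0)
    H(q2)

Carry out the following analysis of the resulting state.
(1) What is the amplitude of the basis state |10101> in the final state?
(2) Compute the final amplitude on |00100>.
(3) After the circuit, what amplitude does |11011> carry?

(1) The amplitude on |10101> is 0.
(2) |00100> carries amplitude sqrt(2)/2 in the final state.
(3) The final state's coefficient on |11011> equals 0.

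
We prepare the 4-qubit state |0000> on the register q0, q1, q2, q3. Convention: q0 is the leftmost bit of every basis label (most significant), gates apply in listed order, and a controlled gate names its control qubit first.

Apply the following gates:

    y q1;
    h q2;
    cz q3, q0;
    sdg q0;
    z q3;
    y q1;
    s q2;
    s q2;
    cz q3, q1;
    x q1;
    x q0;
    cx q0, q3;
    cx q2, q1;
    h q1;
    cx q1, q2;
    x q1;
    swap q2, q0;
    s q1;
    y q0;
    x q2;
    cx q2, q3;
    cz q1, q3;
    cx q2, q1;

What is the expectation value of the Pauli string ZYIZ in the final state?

The expectation value of ZYIZ is 1.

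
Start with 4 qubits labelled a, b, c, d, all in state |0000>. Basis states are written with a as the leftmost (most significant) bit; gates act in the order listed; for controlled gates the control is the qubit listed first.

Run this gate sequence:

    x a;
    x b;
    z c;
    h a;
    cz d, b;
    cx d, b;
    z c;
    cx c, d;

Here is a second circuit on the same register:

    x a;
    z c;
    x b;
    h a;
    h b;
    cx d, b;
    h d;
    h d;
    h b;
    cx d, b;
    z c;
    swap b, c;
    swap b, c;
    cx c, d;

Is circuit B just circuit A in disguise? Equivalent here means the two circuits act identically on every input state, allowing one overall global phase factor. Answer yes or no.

Yes, they are equivalent — the unitaries differ by at most a global phase.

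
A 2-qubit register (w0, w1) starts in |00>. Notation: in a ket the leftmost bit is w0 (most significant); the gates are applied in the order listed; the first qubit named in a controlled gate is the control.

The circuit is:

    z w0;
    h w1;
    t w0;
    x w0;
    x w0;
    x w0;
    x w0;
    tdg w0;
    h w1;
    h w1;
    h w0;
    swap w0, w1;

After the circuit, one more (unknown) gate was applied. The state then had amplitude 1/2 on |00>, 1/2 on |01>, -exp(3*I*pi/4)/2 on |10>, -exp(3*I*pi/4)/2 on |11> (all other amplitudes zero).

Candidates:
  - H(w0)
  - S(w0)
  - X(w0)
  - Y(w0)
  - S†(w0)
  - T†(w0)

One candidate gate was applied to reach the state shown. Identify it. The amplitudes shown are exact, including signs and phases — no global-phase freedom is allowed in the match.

It was T†(w0) that produced the state shown.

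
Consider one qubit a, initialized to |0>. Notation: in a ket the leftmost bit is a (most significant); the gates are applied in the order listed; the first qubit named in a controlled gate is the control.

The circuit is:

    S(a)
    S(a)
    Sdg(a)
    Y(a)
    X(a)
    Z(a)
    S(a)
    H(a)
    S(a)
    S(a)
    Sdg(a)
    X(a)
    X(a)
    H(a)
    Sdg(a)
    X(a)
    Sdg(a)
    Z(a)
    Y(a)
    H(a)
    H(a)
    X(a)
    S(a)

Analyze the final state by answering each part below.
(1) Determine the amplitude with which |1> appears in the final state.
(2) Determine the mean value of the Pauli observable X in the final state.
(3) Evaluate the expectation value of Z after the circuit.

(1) The final state's coefficient on |1> equals -1/2 - I/2.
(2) The observable X averages to -1.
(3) The expectation value of Z is 0.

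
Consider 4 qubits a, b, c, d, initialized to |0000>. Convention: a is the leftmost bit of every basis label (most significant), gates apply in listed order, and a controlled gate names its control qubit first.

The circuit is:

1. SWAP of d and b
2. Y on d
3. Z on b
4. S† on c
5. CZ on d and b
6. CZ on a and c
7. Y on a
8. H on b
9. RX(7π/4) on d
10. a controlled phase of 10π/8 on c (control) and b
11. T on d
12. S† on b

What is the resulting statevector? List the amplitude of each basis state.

The final amplitudes are I*sqrt(4 - 2*sqrt(2))/4 on |1000>, sqrt(2*sqrt(2) + 4)*exp(I*pi/4)/4 on |1001>, sqrt(4 - 2*sqrt(2))/4 on |1100>, -sqrt(2*sqrt(2) + 4)*exp(3*I*pi/4)/4 on |1101>, and 0 on every other basis state.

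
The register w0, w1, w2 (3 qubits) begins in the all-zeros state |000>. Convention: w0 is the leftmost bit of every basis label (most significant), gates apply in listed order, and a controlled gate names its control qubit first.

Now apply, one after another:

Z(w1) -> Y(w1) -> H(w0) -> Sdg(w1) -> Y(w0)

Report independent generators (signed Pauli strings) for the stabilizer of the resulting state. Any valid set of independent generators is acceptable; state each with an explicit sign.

One valid set of independent stabilizer generators is -XII, -IZI, +IIZ (any independent generating set of the same group is equally correct).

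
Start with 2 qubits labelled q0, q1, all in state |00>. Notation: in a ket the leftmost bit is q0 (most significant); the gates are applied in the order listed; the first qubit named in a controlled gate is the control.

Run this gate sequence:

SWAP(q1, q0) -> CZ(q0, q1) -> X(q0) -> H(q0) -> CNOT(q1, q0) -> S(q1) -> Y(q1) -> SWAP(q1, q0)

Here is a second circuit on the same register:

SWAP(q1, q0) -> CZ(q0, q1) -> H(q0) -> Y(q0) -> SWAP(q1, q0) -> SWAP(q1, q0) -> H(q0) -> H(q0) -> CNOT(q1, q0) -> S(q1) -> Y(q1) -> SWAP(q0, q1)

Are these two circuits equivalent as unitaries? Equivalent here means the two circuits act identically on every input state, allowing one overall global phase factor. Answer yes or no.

No, they are not equivalent — no single phase factor reconciles the two unitaries.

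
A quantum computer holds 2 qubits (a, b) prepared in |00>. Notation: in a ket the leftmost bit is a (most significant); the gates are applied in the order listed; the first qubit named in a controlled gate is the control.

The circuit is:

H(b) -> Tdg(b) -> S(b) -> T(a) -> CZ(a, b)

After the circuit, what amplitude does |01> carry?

The amplitude on |01> is sqrt(2)*exp(I*pi/4)/2.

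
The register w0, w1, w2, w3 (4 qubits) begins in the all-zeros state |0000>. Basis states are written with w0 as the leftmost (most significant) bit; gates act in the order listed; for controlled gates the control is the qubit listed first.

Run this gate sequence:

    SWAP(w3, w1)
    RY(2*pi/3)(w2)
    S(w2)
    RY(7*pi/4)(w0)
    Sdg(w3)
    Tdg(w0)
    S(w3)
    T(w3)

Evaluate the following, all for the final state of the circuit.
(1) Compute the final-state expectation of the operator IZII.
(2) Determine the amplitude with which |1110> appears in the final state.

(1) The expectation value of IZII is 1.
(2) The final state's coefficient on |1110> equals 0.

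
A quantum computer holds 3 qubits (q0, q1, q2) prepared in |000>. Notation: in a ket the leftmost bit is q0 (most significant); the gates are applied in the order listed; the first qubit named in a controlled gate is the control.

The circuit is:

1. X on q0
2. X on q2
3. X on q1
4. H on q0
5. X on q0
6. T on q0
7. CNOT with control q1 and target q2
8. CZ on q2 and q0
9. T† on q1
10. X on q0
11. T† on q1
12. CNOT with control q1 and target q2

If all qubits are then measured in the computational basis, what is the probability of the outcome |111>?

Outcome |111> occurs with probability 1/2.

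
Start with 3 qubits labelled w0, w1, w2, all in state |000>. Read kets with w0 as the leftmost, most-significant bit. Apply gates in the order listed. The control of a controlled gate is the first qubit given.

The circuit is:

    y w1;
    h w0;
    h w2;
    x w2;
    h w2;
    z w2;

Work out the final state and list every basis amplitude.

The resulting statevector has amplitude sqrt(2)*I/2 on |010>, sqrt(2)*I/2 on |110>, and 0 on every other basis state. Key observation: the block from step 3 through step 6 cancels to the identity and can be dropped.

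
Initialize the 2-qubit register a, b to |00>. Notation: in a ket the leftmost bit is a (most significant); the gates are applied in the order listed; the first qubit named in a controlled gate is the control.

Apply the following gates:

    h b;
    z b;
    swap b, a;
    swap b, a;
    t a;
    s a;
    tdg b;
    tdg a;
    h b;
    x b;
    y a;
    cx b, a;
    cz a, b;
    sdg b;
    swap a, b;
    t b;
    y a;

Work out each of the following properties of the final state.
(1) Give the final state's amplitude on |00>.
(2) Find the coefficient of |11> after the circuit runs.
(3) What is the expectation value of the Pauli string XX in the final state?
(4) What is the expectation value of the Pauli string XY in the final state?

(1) |00> carries amplitude -I/2 + exp(I*pi/4)/2 in the final state.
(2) The final state's coefficient on |11> equals -1/2 - exp(I*pi/4)/2.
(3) In the final state, XX has expectation -1/2.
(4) In the final state, XY has expectation -1/2.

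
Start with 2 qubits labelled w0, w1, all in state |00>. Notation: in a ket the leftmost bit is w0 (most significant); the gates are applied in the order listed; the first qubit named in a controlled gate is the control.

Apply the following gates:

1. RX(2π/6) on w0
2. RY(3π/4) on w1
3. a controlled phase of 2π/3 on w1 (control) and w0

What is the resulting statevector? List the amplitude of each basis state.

After the circuit, the state carries amplitude sqrt(6 - 3*sqrt(2))/4 on |00>, sqrt(3*sqrt(2) + 6)/4 on |01>, -I*sqrt(2 - sqrt(2))/4 on |10>, sqrt(sqrt(2) + 2)*exp(I*pi/6)/4 on |11>.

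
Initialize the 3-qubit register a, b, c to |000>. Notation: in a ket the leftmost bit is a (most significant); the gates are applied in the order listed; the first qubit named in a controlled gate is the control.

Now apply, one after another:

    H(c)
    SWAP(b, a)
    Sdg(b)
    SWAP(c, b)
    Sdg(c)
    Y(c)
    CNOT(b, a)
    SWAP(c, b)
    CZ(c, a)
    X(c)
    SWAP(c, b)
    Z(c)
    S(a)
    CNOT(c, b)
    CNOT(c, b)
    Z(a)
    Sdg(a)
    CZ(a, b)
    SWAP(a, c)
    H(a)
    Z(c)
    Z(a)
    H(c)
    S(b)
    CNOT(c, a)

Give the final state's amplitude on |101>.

The amplitude on |101> is -sqrt(2)*I/4.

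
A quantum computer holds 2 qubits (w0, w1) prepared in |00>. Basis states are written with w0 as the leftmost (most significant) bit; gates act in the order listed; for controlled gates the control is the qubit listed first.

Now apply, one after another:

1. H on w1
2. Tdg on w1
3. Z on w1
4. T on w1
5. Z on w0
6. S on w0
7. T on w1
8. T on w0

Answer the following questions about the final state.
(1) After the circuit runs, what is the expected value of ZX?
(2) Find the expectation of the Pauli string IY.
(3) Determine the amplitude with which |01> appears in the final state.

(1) In the final state, ZX has expectation -sqrt(2)/2.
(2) The expectation value of IY is -sqrt(2)/2.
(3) The final state's coefficient on |01> equals -sqrt(2)*exp(I*pi/4)/2.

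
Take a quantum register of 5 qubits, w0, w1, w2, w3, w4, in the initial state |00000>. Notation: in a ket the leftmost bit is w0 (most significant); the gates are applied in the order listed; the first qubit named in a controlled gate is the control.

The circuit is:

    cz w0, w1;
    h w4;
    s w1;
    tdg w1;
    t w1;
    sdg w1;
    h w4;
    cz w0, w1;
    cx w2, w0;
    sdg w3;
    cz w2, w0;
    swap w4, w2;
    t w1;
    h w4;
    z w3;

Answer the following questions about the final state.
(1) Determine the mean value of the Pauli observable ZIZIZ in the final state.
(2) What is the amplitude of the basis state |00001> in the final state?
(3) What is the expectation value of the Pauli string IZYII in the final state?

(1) In the final state, ZIZIZ has expectation 0. Key observation: the block from step 1 through step 8 cancels to the identity and can be dropped.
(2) The amplitude on |00001> is sqrt(2)/2.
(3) The observable IZYII averages to 0.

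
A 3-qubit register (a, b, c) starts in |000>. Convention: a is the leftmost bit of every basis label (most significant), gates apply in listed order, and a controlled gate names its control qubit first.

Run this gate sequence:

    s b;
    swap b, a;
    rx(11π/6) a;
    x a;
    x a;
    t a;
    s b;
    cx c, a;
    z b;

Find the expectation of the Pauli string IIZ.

The expectation value of IIZ is 1. Key observation: the block from step 4 through step 5 cancels to the identity and can be dropped.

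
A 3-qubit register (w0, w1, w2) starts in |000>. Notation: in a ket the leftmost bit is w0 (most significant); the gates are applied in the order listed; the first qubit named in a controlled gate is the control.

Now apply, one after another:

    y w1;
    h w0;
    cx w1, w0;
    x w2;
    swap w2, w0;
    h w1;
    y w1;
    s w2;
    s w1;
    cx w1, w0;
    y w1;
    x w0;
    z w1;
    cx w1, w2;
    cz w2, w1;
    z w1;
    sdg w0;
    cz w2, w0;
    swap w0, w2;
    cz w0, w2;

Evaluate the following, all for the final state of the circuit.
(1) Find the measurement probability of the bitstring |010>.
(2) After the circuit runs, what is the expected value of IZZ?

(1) Outcome |010> occurs with probability 1/4.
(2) The observable IZZ averages to -1.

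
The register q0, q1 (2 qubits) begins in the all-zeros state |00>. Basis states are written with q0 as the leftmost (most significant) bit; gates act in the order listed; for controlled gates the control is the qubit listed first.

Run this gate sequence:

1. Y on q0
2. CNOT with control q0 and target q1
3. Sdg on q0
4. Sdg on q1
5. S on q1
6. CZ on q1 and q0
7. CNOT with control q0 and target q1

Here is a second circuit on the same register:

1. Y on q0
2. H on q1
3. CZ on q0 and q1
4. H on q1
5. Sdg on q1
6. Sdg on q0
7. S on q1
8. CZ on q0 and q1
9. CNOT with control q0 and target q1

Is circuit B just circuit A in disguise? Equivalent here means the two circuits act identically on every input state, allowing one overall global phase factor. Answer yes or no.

Yes, they are equivalent — the unitaries differ by at most a global phase.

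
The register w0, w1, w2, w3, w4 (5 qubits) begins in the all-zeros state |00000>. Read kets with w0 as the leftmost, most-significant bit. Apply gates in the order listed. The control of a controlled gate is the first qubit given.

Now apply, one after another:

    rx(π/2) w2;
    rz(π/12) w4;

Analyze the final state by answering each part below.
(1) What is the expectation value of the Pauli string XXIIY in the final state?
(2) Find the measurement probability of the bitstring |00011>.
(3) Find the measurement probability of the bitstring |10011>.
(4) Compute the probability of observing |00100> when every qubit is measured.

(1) The expectation value of XXIIY is 0.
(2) Outcome |00011> occurs with probability 0.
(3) Outcome |10011> occurs with probability 0.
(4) Outcome |00100> occurs with probability 1/2.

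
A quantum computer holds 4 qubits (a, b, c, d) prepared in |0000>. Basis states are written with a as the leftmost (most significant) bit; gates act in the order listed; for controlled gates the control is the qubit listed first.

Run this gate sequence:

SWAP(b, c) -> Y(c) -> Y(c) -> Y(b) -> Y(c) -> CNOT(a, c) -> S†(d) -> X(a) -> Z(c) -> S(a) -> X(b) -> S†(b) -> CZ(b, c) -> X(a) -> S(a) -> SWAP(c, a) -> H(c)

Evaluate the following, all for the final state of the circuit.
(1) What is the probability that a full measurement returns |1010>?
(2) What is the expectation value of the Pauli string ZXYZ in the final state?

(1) The probability of measuring |1010> is 1/2.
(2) The observable ZXYZ averages to 0.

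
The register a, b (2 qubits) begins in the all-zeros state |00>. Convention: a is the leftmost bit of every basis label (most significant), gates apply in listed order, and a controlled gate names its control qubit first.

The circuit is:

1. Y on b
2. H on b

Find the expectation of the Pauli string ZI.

In the final state, ZI has expectation 1.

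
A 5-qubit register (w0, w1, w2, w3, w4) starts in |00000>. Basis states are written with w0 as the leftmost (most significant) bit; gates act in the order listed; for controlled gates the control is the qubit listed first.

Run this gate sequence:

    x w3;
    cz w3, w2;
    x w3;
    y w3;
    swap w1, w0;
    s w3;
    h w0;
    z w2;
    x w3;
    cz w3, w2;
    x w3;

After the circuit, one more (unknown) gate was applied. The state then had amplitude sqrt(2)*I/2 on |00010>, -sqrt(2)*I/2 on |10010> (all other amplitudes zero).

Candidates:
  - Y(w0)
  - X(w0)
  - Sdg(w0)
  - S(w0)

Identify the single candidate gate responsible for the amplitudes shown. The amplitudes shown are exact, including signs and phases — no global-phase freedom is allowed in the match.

The applied gate was Y(w0).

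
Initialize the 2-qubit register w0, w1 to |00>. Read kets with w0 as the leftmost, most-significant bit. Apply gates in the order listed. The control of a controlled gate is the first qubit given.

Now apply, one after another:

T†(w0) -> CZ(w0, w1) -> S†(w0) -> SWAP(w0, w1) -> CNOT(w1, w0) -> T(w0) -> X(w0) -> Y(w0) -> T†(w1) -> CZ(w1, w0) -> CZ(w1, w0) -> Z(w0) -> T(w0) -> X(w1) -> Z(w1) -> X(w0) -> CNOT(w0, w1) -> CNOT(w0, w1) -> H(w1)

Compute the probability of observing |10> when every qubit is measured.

A full measurement returns |10> with probability 1/2. Key observation: steps 17-18 multiply out to the identity, so the circuit reduces to the remaining gates.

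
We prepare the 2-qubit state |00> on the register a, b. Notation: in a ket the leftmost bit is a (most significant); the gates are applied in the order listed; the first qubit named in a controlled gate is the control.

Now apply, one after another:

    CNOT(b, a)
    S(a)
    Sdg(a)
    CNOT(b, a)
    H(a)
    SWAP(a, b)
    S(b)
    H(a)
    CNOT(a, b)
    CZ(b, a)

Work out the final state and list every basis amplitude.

After the circuit, the state carries amplitude 1/2 on |00>, I/2 on |01>, I/2 on |10>, -1/2 on |11>.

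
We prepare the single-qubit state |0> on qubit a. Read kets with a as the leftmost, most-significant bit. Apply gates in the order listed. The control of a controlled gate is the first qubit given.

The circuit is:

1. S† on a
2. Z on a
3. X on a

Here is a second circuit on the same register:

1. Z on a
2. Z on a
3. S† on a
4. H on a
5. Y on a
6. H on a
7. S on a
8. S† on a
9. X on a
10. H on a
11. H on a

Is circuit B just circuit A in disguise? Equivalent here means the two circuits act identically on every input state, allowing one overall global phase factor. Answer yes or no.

No, they are not equivalent — no single phase factor reconciles the two unitaries.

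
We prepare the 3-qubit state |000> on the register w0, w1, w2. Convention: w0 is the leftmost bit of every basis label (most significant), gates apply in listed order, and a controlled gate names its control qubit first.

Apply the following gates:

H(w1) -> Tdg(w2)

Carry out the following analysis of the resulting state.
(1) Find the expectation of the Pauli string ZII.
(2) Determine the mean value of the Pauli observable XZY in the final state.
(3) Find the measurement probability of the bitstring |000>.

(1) The observable ZII averages to 1.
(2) In the final state, XZY has expectation 0.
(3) A full measurement returns |000> with probability 1/2.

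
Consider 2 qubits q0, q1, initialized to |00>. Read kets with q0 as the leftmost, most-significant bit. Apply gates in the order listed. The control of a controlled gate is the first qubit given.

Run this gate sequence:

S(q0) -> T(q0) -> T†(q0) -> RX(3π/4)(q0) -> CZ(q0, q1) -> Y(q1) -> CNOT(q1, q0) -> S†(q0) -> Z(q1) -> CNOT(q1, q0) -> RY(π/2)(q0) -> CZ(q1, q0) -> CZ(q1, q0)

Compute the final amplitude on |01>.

The amplitude on |01> is sqrt(2)*(-sqrt(2 - sqrt(2)) + sqrt(sqrt(2) + 2))/4. Key observation: the block from step 12 through step 13 cancels to the identity and can be dropped.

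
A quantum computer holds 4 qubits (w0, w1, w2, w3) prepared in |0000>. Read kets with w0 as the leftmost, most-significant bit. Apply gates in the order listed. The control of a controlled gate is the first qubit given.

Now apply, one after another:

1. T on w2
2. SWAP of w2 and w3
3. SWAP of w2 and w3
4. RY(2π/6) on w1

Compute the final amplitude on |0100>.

|0100> carries amplitude 1/2 in the final state.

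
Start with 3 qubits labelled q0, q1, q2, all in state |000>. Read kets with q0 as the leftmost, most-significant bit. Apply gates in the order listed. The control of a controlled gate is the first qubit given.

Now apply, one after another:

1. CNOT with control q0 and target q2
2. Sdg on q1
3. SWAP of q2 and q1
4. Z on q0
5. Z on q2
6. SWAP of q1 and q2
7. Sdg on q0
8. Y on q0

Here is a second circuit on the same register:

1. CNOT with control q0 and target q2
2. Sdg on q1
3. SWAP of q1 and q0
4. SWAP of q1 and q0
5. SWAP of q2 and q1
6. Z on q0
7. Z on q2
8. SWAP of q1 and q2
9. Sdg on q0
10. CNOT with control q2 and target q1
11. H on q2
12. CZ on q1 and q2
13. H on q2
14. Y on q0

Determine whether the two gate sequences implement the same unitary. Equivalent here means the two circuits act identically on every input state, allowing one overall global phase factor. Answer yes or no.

No — the two circuits implement different unitaries, even allowing a global phase.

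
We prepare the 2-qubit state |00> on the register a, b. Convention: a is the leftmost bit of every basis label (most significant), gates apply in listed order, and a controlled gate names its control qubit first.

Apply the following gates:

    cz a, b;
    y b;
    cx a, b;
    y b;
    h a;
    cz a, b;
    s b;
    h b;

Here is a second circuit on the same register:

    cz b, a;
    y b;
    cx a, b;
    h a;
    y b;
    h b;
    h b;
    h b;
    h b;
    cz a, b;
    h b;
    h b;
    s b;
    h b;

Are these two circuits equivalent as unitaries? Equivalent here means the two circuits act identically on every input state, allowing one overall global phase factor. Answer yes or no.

Yes — the two circuits implement the same unitary up to a global phase.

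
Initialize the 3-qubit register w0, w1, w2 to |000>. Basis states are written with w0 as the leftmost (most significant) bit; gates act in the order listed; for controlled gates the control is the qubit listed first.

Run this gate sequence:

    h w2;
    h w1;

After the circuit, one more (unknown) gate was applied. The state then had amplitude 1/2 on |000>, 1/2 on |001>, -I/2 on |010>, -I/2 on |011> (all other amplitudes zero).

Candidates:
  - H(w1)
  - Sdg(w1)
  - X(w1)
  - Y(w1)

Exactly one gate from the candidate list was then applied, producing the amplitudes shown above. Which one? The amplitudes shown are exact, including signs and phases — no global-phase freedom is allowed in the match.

It was Sdg(w1) that produced the state shown.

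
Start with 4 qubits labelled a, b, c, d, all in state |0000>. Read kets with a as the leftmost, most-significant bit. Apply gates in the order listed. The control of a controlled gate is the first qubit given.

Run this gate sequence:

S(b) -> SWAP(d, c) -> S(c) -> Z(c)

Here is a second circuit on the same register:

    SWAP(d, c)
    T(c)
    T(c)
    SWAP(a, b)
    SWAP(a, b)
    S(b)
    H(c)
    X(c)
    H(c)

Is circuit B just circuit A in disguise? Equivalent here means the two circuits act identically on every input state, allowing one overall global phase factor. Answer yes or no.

Yes: on every input state the two circuits agree up to one overall phase factor.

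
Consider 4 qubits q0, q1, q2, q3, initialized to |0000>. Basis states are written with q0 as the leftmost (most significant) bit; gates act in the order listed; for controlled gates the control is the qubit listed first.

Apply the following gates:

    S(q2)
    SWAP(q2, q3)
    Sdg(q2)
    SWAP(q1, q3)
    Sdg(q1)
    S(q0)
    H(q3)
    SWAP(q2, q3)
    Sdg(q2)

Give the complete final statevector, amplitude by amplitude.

The resulting statevector has amplitude sqrt(2)/2 on |0000>, -sqrt(2)*I/2 on |0010>, and 0 on every other basis state.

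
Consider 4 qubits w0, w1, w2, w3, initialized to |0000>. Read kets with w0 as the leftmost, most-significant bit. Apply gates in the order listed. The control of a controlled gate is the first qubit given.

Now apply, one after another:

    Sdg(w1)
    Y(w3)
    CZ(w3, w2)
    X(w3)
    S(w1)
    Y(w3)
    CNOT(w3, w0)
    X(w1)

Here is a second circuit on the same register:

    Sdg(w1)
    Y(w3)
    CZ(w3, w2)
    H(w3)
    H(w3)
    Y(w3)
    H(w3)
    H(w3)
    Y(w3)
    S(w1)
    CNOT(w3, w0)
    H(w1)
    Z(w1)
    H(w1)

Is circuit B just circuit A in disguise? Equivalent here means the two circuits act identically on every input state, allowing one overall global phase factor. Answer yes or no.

No — the two circuits implement different unitaries, even allowing a global phase.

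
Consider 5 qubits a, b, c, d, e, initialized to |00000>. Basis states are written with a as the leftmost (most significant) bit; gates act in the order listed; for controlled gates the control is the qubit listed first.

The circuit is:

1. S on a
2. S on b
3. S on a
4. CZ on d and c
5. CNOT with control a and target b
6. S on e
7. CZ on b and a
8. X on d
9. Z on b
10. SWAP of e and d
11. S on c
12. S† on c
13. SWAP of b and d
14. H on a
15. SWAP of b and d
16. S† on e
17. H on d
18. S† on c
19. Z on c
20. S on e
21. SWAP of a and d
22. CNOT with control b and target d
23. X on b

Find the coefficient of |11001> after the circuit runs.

|11001> carries amplitude 1/2 in the final state. Key observation: gates 11-12 undo each other exactly, leaving only the rest of the circuit to track.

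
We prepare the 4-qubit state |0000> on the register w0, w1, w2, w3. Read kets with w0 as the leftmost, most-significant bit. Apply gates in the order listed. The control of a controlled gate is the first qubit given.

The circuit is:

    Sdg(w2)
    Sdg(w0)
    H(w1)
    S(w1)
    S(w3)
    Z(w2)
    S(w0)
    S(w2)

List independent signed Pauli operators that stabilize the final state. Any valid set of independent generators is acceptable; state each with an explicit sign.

The final state is stabilized by the group generated by +IYII, +ZIII, +IIZI, +IIIZ; other independent generating sets are equally valid.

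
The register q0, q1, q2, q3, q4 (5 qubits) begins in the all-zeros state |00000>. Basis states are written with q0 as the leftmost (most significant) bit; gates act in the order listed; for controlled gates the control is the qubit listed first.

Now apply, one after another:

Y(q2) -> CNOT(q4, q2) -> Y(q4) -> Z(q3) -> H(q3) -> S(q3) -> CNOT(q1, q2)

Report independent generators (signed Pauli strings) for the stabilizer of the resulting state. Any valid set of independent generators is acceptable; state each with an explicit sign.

The final state is stabilized by the group generated by +IIIYI, +ZIIII, +IZIII, -IIZII, -IIIIZ; other independent generating sets are equally valid.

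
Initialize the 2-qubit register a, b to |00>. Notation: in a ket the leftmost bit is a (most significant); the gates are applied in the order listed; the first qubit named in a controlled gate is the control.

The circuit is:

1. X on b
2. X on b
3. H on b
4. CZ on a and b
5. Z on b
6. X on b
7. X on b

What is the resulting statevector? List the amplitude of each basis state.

After the circuit, the state carries amplitude sqrt(2)/2 on |00>, -sqrt(2)/2 on |01>, 0 on |10>, 0 on |11>.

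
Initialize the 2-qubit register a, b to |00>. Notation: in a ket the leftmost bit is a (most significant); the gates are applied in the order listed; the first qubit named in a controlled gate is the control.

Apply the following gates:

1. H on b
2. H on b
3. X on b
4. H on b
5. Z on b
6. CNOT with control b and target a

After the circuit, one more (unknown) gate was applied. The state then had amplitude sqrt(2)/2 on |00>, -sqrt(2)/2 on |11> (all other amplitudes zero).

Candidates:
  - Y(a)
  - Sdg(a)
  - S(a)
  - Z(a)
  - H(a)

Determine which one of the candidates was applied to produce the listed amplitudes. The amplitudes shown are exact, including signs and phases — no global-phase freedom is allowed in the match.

The applied gate was Z(a).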